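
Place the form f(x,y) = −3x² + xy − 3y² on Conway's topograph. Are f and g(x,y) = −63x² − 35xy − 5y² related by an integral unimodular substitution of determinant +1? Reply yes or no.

D₁ = -35, D₂ = -35
f is negative-definite; reduce −f:
−f: flip: (3,-1,3)→(3,1,3)
−f: reduced (well bottom): (3,1,3) with a≤c, −a<b≤a
flip sign back: reduced form of f is (-3,-1,-3)
g is negative-definite; reduce −g:
−g: flip: (63,35,5)→(5,-35,63)
−g: translate: b→5 (≡-35 mod 10), so (5,-35,63)→(5,5,3)
−g: flip: (5,5,3)→(3,-5,5)
−g: translate: b→1 (≡-5 mod 6), so (3,-5,5)→(3,1,3)
−g: reduced (well bottom): (3,1,3) with a≤c, −a<b≤a
flip sign back: reduced form of g is (-3,-1,-3)
reduced forms (-3, -1, -3) vs (-3, -1, -3) ⇒ equivalent

yes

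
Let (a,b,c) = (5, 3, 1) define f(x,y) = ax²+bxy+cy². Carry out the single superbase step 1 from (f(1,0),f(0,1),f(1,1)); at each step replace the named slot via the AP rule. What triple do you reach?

start (5,1,9) = (f(1,0),f(0,1),f(1,1))
replace slot 1: 2·(1+9) − 5 = 15 → (15,1,9)

15,1,9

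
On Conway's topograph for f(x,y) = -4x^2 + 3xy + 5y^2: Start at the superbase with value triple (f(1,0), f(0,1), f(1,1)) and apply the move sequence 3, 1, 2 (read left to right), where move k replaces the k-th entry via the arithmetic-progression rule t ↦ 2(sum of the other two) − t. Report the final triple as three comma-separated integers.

start (-4,5,4) = (f(1,0),f(0,1),f(1,1))
replace slot 3: 2·((-4)+5) − 4 = -2 → (-4,5,-2)
replace slot 1: 2·(5+(-2)) − (-4) = 10 → (10,5,-2)
replace slot 2: 2·(10+(-2)) − 5 = 11 → (10,11,-2)

10,11,-2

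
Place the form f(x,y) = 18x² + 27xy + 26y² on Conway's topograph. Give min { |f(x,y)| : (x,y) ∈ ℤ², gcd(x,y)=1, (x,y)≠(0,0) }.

translate: b→-9 (≡27 mod 36), so (18,27,26)→(18,-9,17)
flip: (18,-9,17)→(17,9,18)
reduced (well bottom): (17,9,18) with a≤c, −a<b≤a
well minimum = a = 17

17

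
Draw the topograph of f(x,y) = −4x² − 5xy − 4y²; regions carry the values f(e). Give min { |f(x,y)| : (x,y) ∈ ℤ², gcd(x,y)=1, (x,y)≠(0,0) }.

translate: b→-3 (≡5 mod 8), so (4,5,4)→(4,-3,3)
flip: (4,-3,3)→(3,3,4)
reduced (well bottom): (3,3,4) with a≤c, −a<b≤a
well minimum |f| = |-3| = 3 (negative-definite)

3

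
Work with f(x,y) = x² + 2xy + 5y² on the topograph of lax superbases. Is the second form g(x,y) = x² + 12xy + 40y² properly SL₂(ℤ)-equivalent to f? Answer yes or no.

D₁ = -16, D₂ = -16
f: translate: b→0 (≡2 mod 2), so (1,2,5)→(1,0,4)
f: reduced (well bottom): (1,0,4) with a≤c, −a<b≤a
g: translate: b→0 (≡12 mod 2), so (1,12,40)→(1,0,4)
g: reduced (well bottom): (1,0,4) with a≤c, −a<b≤a
reduced forms (1, 0, 4) vs (1, 0, 4) ⇒ equivalent

yes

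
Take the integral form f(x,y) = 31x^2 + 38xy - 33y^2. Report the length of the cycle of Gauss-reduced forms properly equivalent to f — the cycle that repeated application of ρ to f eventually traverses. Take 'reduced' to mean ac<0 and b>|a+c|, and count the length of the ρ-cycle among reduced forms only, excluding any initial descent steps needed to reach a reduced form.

D = 5536, ⌊√D⌋ = 74
river: ρ → (-33,28,36)
river: ρ → (36,44,-25)
river: ρ → (-25,56,24)
river: ρ → (24,40,-41)
river: ρ → (-41,42,23)
river: ρ → (23,50,-33)
river: ρ → (-33,16,40)
river: ρ → (40,64,-9)
river: ρ → (-9,62,47)
river: ρ → (47,32,-24)
river: ρ → (-24,64,15)
river: ρ → (15,56,-40)
river: ρ → (-40,24,31)
river: ρ → (31,38,-33)
ρ-cycle length = 14 (tail of 0 descent steps not counted)

14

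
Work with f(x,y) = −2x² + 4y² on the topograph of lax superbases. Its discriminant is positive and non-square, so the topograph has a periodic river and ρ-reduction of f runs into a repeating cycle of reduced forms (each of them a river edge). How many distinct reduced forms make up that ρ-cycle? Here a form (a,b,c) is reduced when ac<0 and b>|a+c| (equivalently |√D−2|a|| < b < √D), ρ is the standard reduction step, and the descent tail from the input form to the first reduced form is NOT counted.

D = 32, ⌊√D⌋ = 5
descent: ρ → (4,0,-2)
descent: ρ → (-2,4,2)  [lands on river]
river: ρ → (2,4,-2)
ρ-cycle length = 2 (tail of 2 descent steps not counted)

2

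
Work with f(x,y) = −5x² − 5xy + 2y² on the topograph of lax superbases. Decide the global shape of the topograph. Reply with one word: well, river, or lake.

D = b²−4ac = (-5)² − 4·(-5)·2 = 65
D > 0 non-square ⇒ indefinite ⇒ periodic river

river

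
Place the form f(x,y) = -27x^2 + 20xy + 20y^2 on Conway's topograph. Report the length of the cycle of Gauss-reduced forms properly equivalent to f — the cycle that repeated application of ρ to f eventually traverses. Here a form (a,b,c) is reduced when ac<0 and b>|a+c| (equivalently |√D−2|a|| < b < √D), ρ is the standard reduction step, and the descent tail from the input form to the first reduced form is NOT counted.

D = 2560, ⌊√D⌋ = 50
river: ρ → (20,20,-27)
river: ρ → (-27,34,13)
river: ρ → (13,44,-12)
river: ρ → (-12,28,37)
river: ρ → (37,46,-3)
river: ρ → (-3,50,5)
river: ρ → (5,50,-3)
river: ρ → (-3,46,37)
river: ρ → (37,28,-12)
river: ρ → (-12,44,13)
river: ρ → (13,34,-27)
river: ρ → (-27,20,20)
ρ-cycle length = 12 (tail of 0 descent steps not counted)

12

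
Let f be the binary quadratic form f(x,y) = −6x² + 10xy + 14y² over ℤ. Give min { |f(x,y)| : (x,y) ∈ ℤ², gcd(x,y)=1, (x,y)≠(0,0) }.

river: ρ → (14,18,-2)
river: ρ → (-2,18,14)
river: ρ → (14,10,-6)
river: ρ → (-6,14,10)
river: ρ → (10,6,-10)
river: ρ → (-10,14,6)
river: ρ → (6,10,-14)
river: ρ → (-14,18,2)
river: ρ → (2,18,-14)
river: ρ → (-14,10,6)
river: ρ → (6,14,-10)
river: ρ → (-10,6,10)
river: ρ → (10,14,-6)
river: ρ → (-6,10,14)
closes: descent 0, river 14
min |a| on river = 2

2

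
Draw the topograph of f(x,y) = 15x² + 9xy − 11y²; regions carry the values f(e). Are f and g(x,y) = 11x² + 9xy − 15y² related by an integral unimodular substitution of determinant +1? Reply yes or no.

D₁ = 741, D₂ = 741
river cycle of f (length 8): (-11, 13, 13), (13, 13, -11), (-11, 9, 15), (15, 21, -5), (-5, 19, 19), (19, 19, -5), (-5, 21, 15), (15, 9, -11)
river cycle of g (length 8): (-15, 21, 5), (5, 19, -19), (-19, 19, 5), (5, 21, -15), (-15, 9, 11), (11, 13, -13), (-13, 13, 11), (11, 9, -15)
cycles differ ⇒ inequivalent

no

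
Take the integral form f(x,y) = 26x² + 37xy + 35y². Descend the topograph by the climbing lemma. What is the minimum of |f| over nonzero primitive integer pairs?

translate: b→-15 (≡37 mod 52), so (26,37,35)→(26,-15,24)
flip: (26,-15,24)→(24,15,26)
reduced (well bottom): (24,15,26) with a≤c, −a<b≤a
well minimum = a = 24

24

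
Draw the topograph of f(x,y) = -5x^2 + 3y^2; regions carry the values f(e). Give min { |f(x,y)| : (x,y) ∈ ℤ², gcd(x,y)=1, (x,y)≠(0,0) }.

descent: ρ → (3,6,-2)  [lands on river]
river: ρ → (-2,6,3)
closes: descent 1, river 2
min |a| on river = 2

2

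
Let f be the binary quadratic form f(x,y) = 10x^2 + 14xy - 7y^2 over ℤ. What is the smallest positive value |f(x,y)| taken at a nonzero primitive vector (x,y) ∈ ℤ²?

river: ρ → (-7,14,10)
river: ρ → (10,6,-11)
river: ρ → (-11,16,5)
river: ρ → (5,14,-14)
river: ρ → (-14,14,5)
river: ρ → (5,16,-11)
river: ρ → (-11,6,10)
river: ρ → (10,14,-7)
closes: descent 0, river 8
min |a| on river = 5

5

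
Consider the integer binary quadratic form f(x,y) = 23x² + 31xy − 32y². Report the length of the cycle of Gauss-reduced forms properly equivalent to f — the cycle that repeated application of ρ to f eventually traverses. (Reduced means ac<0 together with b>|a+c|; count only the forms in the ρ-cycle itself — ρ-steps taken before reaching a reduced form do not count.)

D = 3905, ⌊√D⌋ = 62
river: ρ → (-32,33,22)
river: ρ → (22,55,-10)
river: ρ → (-10,45,47)
river: ρ → (47,49,-8)
river: ρ → (-8,47,53)
river: ρ → (53,59,-2)
river: ρ → (-2,61,23)
river: ρ → (23,31,-32)
ρ-cycle length = 8 (tail of 0 descent steps not counted)

8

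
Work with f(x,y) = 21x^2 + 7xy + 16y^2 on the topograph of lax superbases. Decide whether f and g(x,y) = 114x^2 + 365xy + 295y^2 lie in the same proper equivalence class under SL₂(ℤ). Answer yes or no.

D₁ = -1295, D₂ = -1295
f: flip: (21,7,16)→(16,-7,21)
f: reduced (well bottom): (16,-7,21) with a≤c, −a<b≤a
g: translate: b→-91 (≡365 mod 228), so (114,365,295)→(114,-91,21)
g: flip: (114,-91,21)→(21,91,114)
g: translate: b→7 (≡91 mod 42), so (21,91,114)→(21,7,16)
g: flip: (21,7,16)→(16,-7,21)
g: reduced (well bottom): (16,-7,21) with a≤c, −a<b≤a
reduced forms (16, -7, 21) vs (16, -7, 21) ⇒ equivalent

yes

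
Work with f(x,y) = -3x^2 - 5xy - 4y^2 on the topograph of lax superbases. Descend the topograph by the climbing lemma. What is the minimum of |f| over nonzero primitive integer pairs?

translate: b→-1 (≡5 mod 6), so (3,5,4)→(3,-1,2)
flip: (3,-1,2)→(2,1,3)
reduced (well bottom): (2,1,3) with a≤c, −a<b≤a
well minimum |f| = |-2| = 2 (negative-definite)

2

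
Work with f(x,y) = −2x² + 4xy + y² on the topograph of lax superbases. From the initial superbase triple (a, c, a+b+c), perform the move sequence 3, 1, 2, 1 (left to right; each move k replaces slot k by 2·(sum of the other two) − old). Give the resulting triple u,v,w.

start (-2,1,3) = (f(1,0),f(0,1),f(1,1))
replace slot 3: 2·((-2)+1) − 3 = -5 → (-2,1,-5)
replace slot 1: 2·(1+(-5)) − (-2) = -6 → (-6,1,-5)
replace slot 2: 2·((-6)+(-5)) − 1 = -23 → (-6,-23,-5)
replace slot 1: 2·((-23)+(-5)) − (-6) = -50 → (-50,-23,-5)

-50,-23,-5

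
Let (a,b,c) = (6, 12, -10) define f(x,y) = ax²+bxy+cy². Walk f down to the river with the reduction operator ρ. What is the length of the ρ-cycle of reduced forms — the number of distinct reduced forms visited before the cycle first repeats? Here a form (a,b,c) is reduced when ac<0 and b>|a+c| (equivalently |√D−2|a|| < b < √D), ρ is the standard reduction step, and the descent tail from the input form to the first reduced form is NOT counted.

D = 384, ⌊√D⌋ = 19
river: ρ → (-10,8,8)
river: ρ → (8,8,-10)
river: ρ → (-10,12,6)
river: ρ → (6,12,-10)
ρ-cycle length = 4 (tail of 0 descent steps not counted)

4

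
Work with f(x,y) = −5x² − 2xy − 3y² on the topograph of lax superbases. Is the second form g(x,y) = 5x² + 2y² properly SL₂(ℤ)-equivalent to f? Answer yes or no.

D₁ = -56, D₂ = -40
discriminants differ ⇒ not SL₂(ℤ)-equivalent

no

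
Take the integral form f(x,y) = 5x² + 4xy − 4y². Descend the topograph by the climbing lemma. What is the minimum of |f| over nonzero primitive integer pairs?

river: ρ → (-4,4,5)
river: ρ → (5,6,-3)
river: ρ → (-3,6,5)
river: ρ → (5,4,-4)
closes: descent 0, river 4
min |a| on river = 3

3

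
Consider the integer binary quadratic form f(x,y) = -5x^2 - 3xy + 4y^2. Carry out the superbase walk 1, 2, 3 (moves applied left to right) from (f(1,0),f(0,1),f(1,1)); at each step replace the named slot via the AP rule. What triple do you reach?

start (-5,4,-4) = (f(1,0),f(0,1),f(1,1))
replace slot 1: 2·(4+(-4)) − (-5) = 5 → (5,4,-4)
replace slot 2: 2·(5+(-4)) − 4 = -2 → (5,-2,-4)
replace slot 3: 2·(5+(-2)) − (-4) = 10 → (5,-2,10)

5,-2,10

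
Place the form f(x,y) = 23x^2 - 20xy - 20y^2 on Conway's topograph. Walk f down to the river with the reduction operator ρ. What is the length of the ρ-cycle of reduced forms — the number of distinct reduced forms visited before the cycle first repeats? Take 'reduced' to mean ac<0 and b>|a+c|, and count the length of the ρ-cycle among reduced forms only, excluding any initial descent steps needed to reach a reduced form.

D = 2240, ⌊√D⌋ = 47
descent: ρ → (-20,20,23)  [lands on river]
river: ρ → (23,26,-17)
river: ρ → (-17,42,7)
river: ρ → (7,42,-17)
river: ρ → (-17,26,23)
river: ρ → (23,20,-20)
ρ-cycle length = 6 (tail of 1 descent step not counted)

6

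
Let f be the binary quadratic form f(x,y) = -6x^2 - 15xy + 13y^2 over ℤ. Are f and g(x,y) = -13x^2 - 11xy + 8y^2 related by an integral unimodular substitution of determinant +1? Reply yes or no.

D₁ = 537, D₂ = 537
river cycle of f (length 16): (13, 15, -6), (-6, 21, 4), (4, 19, -11), (-11, 3, 12), (12, 21, -2), (-2, 23, 1), (1, 23, -2), (-2, 21, 12), (12, 3, -11), (-11, 19, 4), … (6 more)
river cycle of g (length 16): (8, 11, -13), (-13, 15, 6), (6, 21, -4), (-4, 19, 11), (11, 3, -12), (-12, 21, 2), (2, 23, -1), (-1, 23, 2), (2, 21, -12), (-12, 3, 11), … (6 more)
cycles differ ⇒ inequivalent

no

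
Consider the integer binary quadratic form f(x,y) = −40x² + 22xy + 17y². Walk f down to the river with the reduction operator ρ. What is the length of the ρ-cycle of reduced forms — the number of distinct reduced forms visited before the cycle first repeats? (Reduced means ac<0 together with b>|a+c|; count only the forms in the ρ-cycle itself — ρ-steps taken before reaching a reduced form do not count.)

D = 3204, ⌊√D⌋ = 56
descent: ρ → (17,46,-16)  [lands on river]
river: ρ → (-16,50,11)
river: ρ → (11,38,-40)
river: ρ → (-40,42,9)
river: ρ → (9,48,-25)
river: ρ → (-25,52,5)
river: ρ → (5,48,-45)
river: ρ → (-45,42,8)
river: ρ → (8,54,-9)
river: ρ → (-9,54,8)
river: ρ → (8,42,-45)
river: ρ → (-45,48,5)
river: ρ → (5,52,-25)
river: ρ → (-25,48,9)
river: ρ → (9,42,-40)
river: ρ → (-40,38,11)
river: ρ → (11,50,-16)
river: ρ → (-16,46,17)
river: ρ → (17,56,-1)
river: ρ → (-1,56,17)
ρ-cycle length = 20 (tail of 1 descent step not counted)

20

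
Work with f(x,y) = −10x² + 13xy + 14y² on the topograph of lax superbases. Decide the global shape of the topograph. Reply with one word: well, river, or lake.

D = b²−4ac = 13² − 4·(-10)·14 = 729
D = 27² is a perfect square ⇒ form factors over ℤ ⇒ lakes

lake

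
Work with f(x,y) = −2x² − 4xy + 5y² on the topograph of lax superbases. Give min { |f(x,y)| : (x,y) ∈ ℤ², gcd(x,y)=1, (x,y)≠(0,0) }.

descent: ρ → (5,4,-2)  [lands on river]
river: ρ → (-2,4,5)
river: ρ → (5,6,-1)
river: ρ → (-1,6,5)
closes: descent 1, river 4
min |a| on river = 1

1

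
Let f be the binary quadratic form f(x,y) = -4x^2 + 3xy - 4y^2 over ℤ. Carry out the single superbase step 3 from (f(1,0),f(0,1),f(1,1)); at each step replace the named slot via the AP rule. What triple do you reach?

start (-4,-4,-5) = (f(1,0),f(0,1),f(1,1))
replace slot 3: 2·((-4)+(-4)) − (-5) = -11 → (-4,-4,-11)

-4,-4,-11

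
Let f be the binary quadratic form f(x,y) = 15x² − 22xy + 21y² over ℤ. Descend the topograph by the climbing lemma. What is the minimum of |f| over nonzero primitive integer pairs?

translate: b→8 (≡-22 mod 30), so (15,-22,21)→(15,8,14)
flip: (15,8,14)→(14,-8,15)
reduced (well bottom): (14,-8,15) with a≤c, −a<b≤a
well minimum = a = 14

14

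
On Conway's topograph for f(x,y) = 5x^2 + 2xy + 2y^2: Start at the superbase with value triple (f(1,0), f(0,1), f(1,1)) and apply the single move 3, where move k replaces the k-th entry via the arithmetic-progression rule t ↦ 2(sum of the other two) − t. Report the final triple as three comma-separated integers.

start (5,2,9) = (f(1,0),f(0,1),f(1,1))
replace slot 3: 2·(5+2) − 9 = 5 → (5,2,5)

5,2,5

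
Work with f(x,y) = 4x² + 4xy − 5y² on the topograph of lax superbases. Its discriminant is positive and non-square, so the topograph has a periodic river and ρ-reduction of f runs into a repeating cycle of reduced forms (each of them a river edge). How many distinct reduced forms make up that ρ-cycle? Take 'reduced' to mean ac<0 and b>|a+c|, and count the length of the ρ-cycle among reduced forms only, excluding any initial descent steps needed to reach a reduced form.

D = 96, ⌊√D⌋ = 9
river: ρ → (-5,6,3)
river: ρ → (3,6,-5)
river: ρ → (-5,4,4)
river: ρ → (4,4,-5)
ρ-cycle length = 4 (tail of 0 descent steps not counted)

4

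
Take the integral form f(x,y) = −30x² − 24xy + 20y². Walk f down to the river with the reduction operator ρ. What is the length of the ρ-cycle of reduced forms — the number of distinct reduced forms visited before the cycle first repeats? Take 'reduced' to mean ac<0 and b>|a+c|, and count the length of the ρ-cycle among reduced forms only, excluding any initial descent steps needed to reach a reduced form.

D = 2976, ⌊√D⌋ = 54
descent: ρ → (20,24,-30)  [lands on river]
river: ρ → (-30,36,14)
river: ρ → (14,48,-12)
river: ρ → (-12,48,14)
river: ρ → (14,36,-30)
river: ρ → (-30,24,20)
river: ρ → (20,16,-34)
river: ρ → (-34,52,2)
river: ρ → (2,52,-34)
river: ρ → (-34,16,20)
ρ-cycle length = 10 (tail of 1 descent step not counted)

10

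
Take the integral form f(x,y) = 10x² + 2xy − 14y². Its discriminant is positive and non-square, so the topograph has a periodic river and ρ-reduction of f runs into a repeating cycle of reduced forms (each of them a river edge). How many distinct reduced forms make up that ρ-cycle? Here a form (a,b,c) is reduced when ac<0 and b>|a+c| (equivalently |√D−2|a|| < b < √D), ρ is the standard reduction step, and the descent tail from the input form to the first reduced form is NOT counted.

D = 564, ⌊√D⌋ = 23
descent: ρ → (-14,-2,10)
descent: ρ → (10,22,-2)  [lands on river]
river: ρ → (-2,22,10)
river: ρ → (10,18,-6)
river: ρ → (-6,18,10)
ρ-cycle length = 4 (tail of 2 descent steps not counted)

4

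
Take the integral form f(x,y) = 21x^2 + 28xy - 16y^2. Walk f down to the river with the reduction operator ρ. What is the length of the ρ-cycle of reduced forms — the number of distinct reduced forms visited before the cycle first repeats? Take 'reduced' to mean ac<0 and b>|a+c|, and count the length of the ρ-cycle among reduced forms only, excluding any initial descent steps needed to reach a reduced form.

D = 2128, ⌊√D⌋ = 46
river: ρ → (-16,36,13)
river: ρ → (13,42,-7)
river: ρ → (-7,42,13)
river: ρ → (13,36,-16)
river: ρ → (-16,28,21)
river: ρ → (21,14,-23)
river: ρ → (-23,32,12)
river: ρ → (12,40,-11)
river: ρ → (-11,26,33)
river: ρ → (33,40,-4)
river: ρ → (-4,40,33)
river: ρ → (33,26,-11)
river: ρ → (-11,40,12)
river: ρ → (12,32,-23)
river: ρ → (-23,14,21)
river: ρ → (21,28,-16)
ρ-cycle length = 16 (tail of 0 descent steps not counted)

16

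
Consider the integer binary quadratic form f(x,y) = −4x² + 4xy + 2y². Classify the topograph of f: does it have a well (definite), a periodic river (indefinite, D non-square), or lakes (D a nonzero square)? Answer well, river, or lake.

D = b²−4ac = 4² − 4·(-4)·2 = 48
D > 0 non-square ⇒ indefinite ⇒ periodic river

river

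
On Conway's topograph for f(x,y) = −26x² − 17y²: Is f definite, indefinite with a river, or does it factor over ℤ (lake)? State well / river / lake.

D = b²−4ac = 0² − 4·(-26)·(-17) = -1768
D < 0 ⇒ definite ⇒ every region one sign ⇒ single well

well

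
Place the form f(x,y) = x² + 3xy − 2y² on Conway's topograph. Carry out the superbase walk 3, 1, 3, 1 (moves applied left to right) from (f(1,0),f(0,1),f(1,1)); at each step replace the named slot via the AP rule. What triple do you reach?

start (1,-2,2) = (f(1,0),f(0,1),f(1,1))
replace slot 3: 2·(1+(-2)) − 2 = -4 → (1,-2,-4)
replace slot 1: 2·((-2)+(-4)) − 1 = -13 → (-13,-2,-4)
replace slot 3: 2·((-13)+(-2)) − (-4) = -26 → (-13,-2,-26)
replace slot 1: 2·((-2)+(-26)) − (-13) = -43 → (-43,-2,-26)

-43,-2,-26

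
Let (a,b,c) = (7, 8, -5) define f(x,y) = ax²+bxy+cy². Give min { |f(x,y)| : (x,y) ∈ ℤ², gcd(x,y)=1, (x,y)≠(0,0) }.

river: ρ → (-5,12,3)
river: ρ → (3,12,-5)
river: ρ → (-5,8,7)
river: ρ → (7,6,-6)
river: ρ → (-6,6,7)
river: ρ → (7,8,-5)
closes: descent 0, river 6
min |a| on river = 3

3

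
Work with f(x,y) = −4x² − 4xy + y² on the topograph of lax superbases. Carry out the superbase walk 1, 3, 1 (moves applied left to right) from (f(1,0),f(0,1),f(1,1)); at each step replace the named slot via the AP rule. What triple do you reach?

start (-4,1,-7) = (f(1,0),f(0,1),f(1,1))
replace slot 1: 2·(1+(-7)) − (-4) = -8 → (-8,1,-7)
replace slot 3: 2·((-8)+1) − (-7) = -7 → (-8,1,-7)
replace slot 1: 2·(1+(-7)) − (-8) = -4 → (-4,1,-7)

-4,1,-7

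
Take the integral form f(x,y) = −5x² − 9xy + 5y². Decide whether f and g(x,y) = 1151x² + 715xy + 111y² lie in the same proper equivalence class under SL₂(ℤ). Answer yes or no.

D₁ = 181, D₂ = 181
river cycle of f (length 10): (5, 9, -5), (-5, 11, 3), (3, 13, -1), (-1, 13, 3), (3, 11, -5), (-5, 9, 5), (5, 11, -3), (-3, 13, 1), (1, 13, -3), (-3, 11, 5)
river cycle of g (length 10): (5, 9, -5), (-5, 11, 3), (3, 13, -1), (-1, 13, 3), (3, 11, -5), (-5, 9, 5), (5, 11, -3), (-3, 13, 1), (1, 13, -3), (-3, 11, 5)
cycles coincide ⇒ equivalent

yes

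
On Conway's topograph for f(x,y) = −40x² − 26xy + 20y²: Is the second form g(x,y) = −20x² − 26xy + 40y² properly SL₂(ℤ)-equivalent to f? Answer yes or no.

D₁ = 3876, D₂ = 3876
river cycle of f (length 18): (20, 26, -40), (-40, 54, 6), (6, 54, -40), (-40, 26, 20), (20, 54, -12), (-12, 42, 44), (44, 46, -10), (-10, 54, 24), (24, 42, -22), (-22, 46, 20), … (8 more)
river cycle of g (length 18): (40, 26, -20), (-20, 54, 12), (12, 42, -44), (-44, 46, 10), (10, 54, -24), (-24, 42, 22), (22, 46, -20), (-20, 34, 34), (34, 34, -20), (-20, 46, 22), … (8 more)
cycles differ ⇒ inequivalent

no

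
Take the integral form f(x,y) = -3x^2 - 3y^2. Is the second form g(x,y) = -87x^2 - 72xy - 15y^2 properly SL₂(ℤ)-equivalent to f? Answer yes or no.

D₁ = -36, D₂ = -36
f is negative-definite; reduce −f:
−f: reduced (well bottom): (3,0,3) with a≤c, −a<b≤a
flip sign back: reduced form of f is (-3,0,-3)
g is negative-definite; reduce −g:
−g: flip: (87,72,15)→(15,-72,87)
−g: translate: b→-12 (≡-72 mod 30), so (15,-72,87)→(15,-12,3)
−g: flip: (15,-12,3)→(3,12,15)
−g: translate: b→0 (≡12 mod 6), so (3,12,15)→(3,0,3)
−g: reduced (well bottom): (3,0,3) with a≤c, −a<b≤a
flip sign back: reduced form of g is (-3,0,-3)
reduced forms (-3, 0, -3) vs (-3, 0, -3) ⇒ equivalent

yes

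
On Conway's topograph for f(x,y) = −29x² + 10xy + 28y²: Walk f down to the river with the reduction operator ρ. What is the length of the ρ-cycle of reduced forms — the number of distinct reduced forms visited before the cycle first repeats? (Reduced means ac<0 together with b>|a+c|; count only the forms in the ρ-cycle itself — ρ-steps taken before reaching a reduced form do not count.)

D = 3348, ⌊√D⌋ = 57
river: ρ → (28,46,-11)
river: ρ → (-11,42,36)
river: ρ → (36,30,-17)
river: ρ → (-17,38,28)
river: ρ → (28,18,-27)
river: ρ → (-27,36,19)
river: ρ → (19,40,-23)
river: ρ → (-23,52,7)
river: ρ → (7,46,-44)
river: ρ → (-44,42,9)
river: ρ → (9,48,-29)
river: ρ → (-29,10,28)
ρ-cycle length = 12 (tail of 0 descent steps not counted)

12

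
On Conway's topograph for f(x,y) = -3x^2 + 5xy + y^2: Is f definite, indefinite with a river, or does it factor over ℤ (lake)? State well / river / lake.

D = b²−4ac = 5² − 4·(-3)·1 = 37
D > 0 non-square ⇒ indefinite ⇒ periodic river

river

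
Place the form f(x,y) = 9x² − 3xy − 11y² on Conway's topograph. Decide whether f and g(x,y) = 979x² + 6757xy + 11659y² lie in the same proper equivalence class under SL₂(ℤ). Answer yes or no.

D₁ = 405, D₂ = 405
river cycle of f (length 6): (-11, 3, 9), (9, 15, -5), (-5, 15, 9), (9, 3, -11), (-11, 19, 1), (1, 19, -11)
river cycle of g (length 6): (9, 15, -5), (-5, 15, 9), (9, 3, -11), (-11, 19, 1), (1, 19, -11), (-11, 3, 9)
cycles coincide ⇒ equivalent

yes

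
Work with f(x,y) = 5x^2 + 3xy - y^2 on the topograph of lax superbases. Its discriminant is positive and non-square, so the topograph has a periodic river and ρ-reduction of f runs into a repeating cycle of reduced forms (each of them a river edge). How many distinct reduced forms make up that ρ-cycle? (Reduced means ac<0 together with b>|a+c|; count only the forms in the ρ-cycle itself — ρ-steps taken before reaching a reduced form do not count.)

D = 29, ⌊√D⌋ = 5
descent: ρ → (-1,5,1)  [lands on river]
river: ρ → (1,5,-1)
ρ-cycle length = 2 (tail of 1 descent step not counted)

2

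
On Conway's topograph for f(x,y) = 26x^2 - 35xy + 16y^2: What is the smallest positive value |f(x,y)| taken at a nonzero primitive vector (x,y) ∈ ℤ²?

translate: b→17 (≡-35 mod 52), so (26,-35,16)→(26,17,7)
flip: (26,17,7)→(7,-17,26)
translate: b→-3 (≡-17 mod 14), so (7,-17,26)→(7,-3,16)
reduced (well bottom): (7,-3,16) with a≤c, −a<b≤a
well minimum = a = 7

7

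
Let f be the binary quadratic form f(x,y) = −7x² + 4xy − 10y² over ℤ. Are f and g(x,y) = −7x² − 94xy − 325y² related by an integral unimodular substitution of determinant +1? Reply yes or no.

D₁ = -264, D₂ = -264
f is negative-definite; reduce −f:
−f: reduced (well bottom): (7,-4,10) with a≤c, −a<b≤a
flip sign back: reduced form of f is (-7,4,-10)
g is negative-definite; reduce −g:
−g: translate: b→-4 (≡94 mod 14), so (7,94,325)→(7,-4,10)
−g: reduced (well bottom): (7,-4,10) with a≤c, −a<b≤a
flip sign back: reduced form of g is (-7,4,-10)
reduced forms (-7, 4, -10) vs (-7, 4, -10) ⇒ equivalent

yes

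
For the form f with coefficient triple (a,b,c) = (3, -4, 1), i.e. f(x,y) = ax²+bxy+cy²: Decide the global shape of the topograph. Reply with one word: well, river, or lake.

D = b²−4ac = (-4)² − 4·3·1 = 4
D = 2² is a perfect square ⇒ form factors over ℤ ⇒ lakes

lake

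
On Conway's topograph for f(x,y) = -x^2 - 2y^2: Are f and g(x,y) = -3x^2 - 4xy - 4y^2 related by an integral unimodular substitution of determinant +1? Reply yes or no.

D₁ = -8, D₂ = -32
discriminants differ ⇒ not SL₂(ℤ)-equivalent

no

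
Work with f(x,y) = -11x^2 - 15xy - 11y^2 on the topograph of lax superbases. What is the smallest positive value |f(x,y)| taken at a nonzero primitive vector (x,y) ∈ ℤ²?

translate: b→-7 (≡15 mod 22), so (11,15,11)→(11,-7,7)
flip: (11,-7,7)→(7,7,11)
reduced (well bottom): (7,7,11) with a≤c, −a<b≤a
well minimum |f| = |-7| = 7 (negative-definite)

7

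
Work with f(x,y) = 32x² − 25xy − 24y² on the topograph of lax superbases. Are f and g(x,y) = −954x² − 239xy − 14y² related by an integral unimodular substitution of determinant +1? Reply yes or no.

D₁ = 3697, D₂ = 3697
river cycle of f (length 158): (-24, 25, 32), (32, 39, -17), (-17, 29, 42), (42, 55, -4), (-4, 57, 28), (28, 55, -6), (-6, 53, 37), (37, 21, -22), (-22, 23, 36), (36, 49, -9), … (148 more)
river cycle of g (length 158): (-14, 43, 33), (33, 23, -24), (-24, 25, 32), (32, 39, -17), (-17, 29, 42), (42, 55, -4), (-4, 57, 28), (28, 55, -6), (-6, 53, 37), (37, 21, -22), … (148 more)
cycles coincide ⇒ equivalent

yes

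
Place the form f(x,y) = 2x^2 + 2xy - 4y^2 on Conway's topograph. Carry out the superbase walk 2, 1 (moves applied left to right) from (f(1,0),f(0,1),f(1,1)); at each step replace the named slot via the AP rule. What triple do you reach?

start (2,-4,0) = (f(1,0),f(0,1),f(1,1))
replace slot 2: 2·(2+0) − (-4) = 8 → (2,8,0)
replace slot 1: 2·(8+0) − 2 = 14 → (14,8,0)

14,8,0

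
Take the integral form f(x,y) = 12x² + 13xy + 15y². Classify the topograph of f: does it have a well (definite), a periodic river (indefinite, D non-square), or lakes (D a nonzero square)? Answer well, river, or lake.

D = b²−4ac = 13² − 4·12·15 = -551
D < 0 ⇒ definite ⇒ every region one sign ⇒ single well

well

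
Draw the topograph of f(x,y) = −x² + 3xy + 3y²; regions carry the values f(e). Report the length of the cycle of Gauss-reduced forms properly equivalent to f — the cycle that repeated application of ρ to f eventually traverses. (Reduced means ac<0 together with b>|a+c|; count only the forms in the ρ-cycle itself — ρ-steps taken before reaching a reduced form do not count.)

D = 21, ⌊√D⌋ = 4
river: ρ → (3,3,-1)
river: ρ → (-1,3,3)
ρ-cycle length = 2 (tail of 0 descent steps not counted)

2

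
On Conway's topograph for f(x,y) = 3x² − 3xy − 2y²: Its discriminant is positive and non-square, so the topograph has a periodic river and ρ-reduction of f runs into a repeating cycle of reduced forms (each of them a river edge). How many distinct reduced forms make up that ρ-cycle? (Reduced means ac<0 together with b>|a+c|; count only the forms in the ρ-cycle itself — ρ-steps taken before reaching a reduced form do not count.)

D = 33, ⌊√D⌋ = 5
descent: ρ → (-2,3,3)  [lands on river]
river: ρ → (3,3,-2)
river: ρ → (-2,5,1)
river: ρ → (1,5,-2)
ρ-cycle length = 4 (tail of 1 descent step not counted)

4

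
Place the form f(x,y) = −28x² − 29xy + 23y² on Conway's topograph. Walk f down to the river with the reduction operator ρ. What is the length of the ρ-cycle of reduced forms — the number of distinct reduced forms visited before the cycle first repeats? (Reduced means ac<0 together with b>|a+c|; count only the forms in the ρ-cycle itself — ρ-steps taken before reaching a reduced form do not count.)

D = 3417, ⌊√D⌋ = 58
descent: ρ → (23,29,-28)  [lands on river]
river: ρ → (-28,27,24)
river: ρ → (24,21,-31)
river: ρ → (-31,41,14)
river: ρ → (14,43,-28)
river: ρ → (-28,13,29)
river: ρ → (29,45,-12)
river: ρ → (-12,51,17)
river: ρ → (17,51,-12)
river: ρ → (-12,45,29)
river: ρ → (29,13,-28)
river: ρ → (-28,43,14)
river: ρ → (14,41,-31)
river: ρ → (-31,21,24)
river: ρ → (24,27,-28)
river: ρ → (-28,29,23)
river: ρ → (23,17,-34)
river: ρ → (-34,51,6)
river: ρ → (6,57,-7)
river: ρ → (-7,55,14)
river: ρ → (14,57,-3)
river: ρ → (-3,57,14)
river: ρ → (14,55,-7)
river: ρ → (-7,57,6)
river: ρ → (6,51,-34)
river: ρ → (-34,17,23)
ρ-cycle length = 26 (tail of 1 descent step not counted)

26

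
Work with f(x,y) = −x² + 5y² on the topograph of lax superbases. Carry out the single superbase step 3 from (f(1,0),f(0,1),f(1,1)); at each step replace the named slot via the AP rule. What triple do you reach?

start (-1,5,4) = (f(1,0),f(0,1),f(1,1))
replace slot 3: 2·((-1)+5) − 4 = 4 → (-1,5,4)

-1,5,4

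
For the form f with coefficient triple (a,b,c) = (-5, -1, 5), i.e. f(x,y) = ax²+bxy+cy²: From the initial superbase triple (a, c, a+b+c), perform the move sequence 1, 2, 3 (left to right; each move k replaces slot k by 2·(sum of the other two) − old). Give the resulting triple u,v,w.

start (-5,5,-1) = (f(1,0),f(0,1),f(1,1))
replace slot 1: 2·(5+(-1)) − (-5) = 13 → (13,5,-1)
replace slot 2: 2·(13+(-1)) − 5 = 19 → (13,19,-1)
replace slot 3: 2·(13+19) − (-1) = 65 → (13,19,65)

13,19,65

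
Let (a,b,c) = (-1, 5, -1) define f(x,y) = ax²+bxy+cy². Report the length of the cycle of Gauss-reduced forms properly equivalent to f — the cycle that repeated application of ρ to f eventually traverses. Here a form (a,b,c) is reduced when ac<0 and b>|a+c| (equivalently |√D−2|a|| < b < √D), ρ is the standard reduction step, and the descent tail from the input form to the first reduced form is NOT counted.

D = 21, ⌊√D⌋ = 4
descent: ρ → (-1,3,3)  [lands on river]
river: ρ → (3,3,-1)
ρ-cycle length = 2 (tail of 1 descent step not counted)

2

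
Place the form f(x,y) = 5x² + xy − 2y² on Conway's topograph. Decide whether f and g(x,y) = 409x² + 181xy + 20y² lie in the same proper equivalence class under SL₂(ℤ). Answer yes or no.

D₁ = 41, D₂ = 41
river cycle of f (length 10): (-2, 3, 4), (4, 5, -1), (-1, 5, 4), (4, 3, -2), (-2, 5, 2), (2, 3, -4), (-4, 5, 1), (1, 5, -4), (-4, 3, 2), (2, 5, -2)
river cycle of g (length 10): (4, 5, -1), (-1, 5, 4), (4, 3, -2), (-2, 5, 2), (2, 3, -4), (-4, 5, 1), (1, 5, -4), (-4, 3, 2), (2, 5, -2), (-2, 3, 4)
cycles coincide ⇒ equivalent

yes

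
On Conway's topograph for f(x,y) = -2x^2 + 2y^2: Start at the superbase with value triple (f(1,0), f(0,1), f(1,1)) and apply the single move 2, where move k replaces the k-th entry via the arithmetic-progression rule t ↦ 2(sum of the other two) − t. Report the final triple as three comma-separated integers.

start (-2,2,0) = (f(1,0),f(0,1),f(1,1))
replace slot 2: 2·((-2)+0) − 2 = -6 → (-2,-6,0)

-2,-6,0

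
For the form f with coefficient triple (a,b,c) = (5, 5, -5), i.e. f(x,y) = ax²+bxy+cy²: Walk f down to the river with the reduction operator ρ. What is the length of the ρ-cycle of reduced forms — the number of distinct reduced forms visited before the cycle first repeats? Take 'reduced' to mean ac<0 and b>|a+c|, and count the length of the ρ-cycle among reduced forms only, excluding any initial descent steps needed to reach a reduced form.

D = 125, ⌊√D⌋ = 11
river: ρ → (-5,5,5)
river: ρ → (5,5,-5)
ρ-cycle length = 2 (tail of 0 descent steps not counted)

2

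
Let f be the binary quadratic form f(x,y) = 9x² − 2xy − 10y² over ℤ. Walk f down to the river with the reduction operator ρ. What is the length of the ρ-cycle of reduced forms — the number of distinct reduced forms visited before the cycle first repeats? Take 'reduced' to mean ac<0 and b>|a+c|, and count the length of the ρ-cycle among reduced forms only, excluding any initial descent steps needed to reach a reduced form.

D = 364, ⌊√D⌋ = 19
descent: ρ → (-10,2,9)  [lands on river]
river: ρ → (9,16,-3)
river: ρ → (-3,14,14)
river: ρ → (14,14,-3)
river: ρ → (-3,16,9)
river: ρ → (9,2,-10)
river: ρ → (-10,18,1)
river: ρ → (1,18,-10)
ρ-cycle length = 8 (tail of 1 descent step not counted)

8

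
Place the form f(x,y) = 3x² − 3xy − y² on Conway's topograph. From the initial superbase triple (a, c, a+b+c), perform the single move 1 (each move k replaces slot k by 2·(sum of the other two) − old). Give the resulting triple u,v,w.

start (3,-1,-1) = (f(1,0),f(0,1),f(1,1))
replace slot 1: 2·((-1)+(-1)) − 3 = -7 → (-7,-1,-1)

-7,-1,-1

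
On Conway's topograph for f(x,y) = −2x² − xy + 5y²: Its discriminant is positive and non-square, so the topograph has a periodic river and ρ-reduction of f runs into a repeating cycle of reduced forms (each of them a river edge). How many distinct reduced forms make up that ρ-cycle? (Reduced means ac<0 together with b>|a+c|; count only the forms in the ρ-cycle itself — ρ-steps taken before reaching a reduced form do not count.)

D = 41, ⌊√D⌋ = 6
descent: ρ → (5,1,-2)
descent: ρ → (-2,3,4)  [lands on river]
river: ρ → (4,5,-1)
river: ρ → (-1,5,4)
river: ρ → (4,3,-2)
river: ρ → (-2,5,2)
river: ρ → (2,3,-4)
river: ρ → (-4,5,1)
river: ρ → (1,5,-4)
river: ρ → (-4,3,2)
river: ρ → (2,5,-2)
ρ-cycle length = 10 (tail of 2 descent steps not counted)

10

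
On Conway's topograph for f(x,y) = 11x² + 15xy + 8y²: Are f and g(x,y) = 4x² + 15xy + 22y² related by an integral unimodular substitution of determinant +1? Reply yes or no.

D₁ = -127, D₂ = -127
f: translate: b→-7 (≡15 mod 22), so (11,15,8)→(11,-7,4)
f: flip: (11,-7,4)→(4,7,11)
f: translate: b→-1 (≡7 mod 8), so (4,7,11)→(4,-1,8)
f: reduced (well bottom): (4,-1,8) with a≤c, −a<b≤a
g: translate: b→-1 (≡15 mod 8), so (4,15,22)→(4,-1,8)
g: reduced (well bottom): (4,-1,8) with a≤c, −a<b≤a
reduced forms (4, -1, 8) vs (4, -1, 8) ⇒ equivalent

yes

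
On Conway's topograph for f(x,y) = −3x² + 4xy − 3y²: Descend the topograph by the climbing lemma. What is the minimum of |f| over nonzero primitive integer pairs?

translate: b→2 (≡-4 mod 6), so (3,-4,3)→(3,2,2)
flip: (3,2,2)→(2,-2,3)
translate: b→2 (≡-2 mod 4), so (2,-2,3)→(2,2,3)
reduced (well bottom): (2,2,3) with a≤c, −a<b≤a
well minimum |f| = |-2| = 2 (negative-definite)

2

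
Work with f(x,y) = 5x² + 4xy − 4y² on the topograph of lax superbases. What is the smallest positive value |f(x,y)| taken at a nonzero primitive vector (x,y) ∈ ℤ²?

river: ρ → (-4,4,5)
river: ρ → (5,6,-3)
river: ρ → (-3,6,5)
river: ρ → (5,4,-4)
closes: descent 0, river 4
min |a| on river = 3

3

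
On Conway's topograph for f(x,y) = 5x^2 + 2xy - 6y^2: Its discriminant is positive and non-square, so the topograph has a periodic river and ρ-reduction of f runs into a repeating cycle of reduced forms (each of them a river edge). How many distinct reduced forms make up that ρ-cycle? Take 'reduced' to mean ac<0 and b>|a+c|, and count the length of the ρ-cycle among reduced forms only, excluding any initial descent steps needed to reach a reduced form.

D = 124, ⌊√D⌋ = 11
river: ρ → (-6,10,1)
river: ρ → (1,10,-6)
river: ρ → (-6,2,5)
river: ρ → (5,8,-3)
river: ρ → (-3,10,2)
river: ρ → (2,10,-3)
river: ρ → (-3,8,5)
river: ρ → (5,2,-6)
ρ-cycle length = 8 (tail of 0 descent steps not counted)

8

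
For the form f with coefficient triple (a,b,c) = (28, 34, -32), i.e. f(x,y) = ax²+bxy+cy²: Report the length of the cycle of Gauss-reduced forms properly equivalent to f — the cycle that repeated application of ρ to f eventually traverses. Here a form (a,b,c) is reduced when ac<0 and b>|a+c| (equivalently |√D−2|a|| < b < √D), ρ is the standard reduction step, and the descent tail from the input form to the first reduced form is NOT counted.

D = 4740, ⌊√D⌋ = 68
river: ρ → (-32,30,30)
river: ρ → (30,30,-32)
river: ρ → (-32,34,28)
river: ρ → (28,22,-38)
river: ρ → (-38,54,12)
river: ρ → (12,66,-8)
river: ρ → (-8,62,28)
river: ρ → (28,50,-20)
river: ρ → (-20,30,48)
river: ρ → (48,66,-2)
river: ρ → (-2,66,48)
river: ρ → (48,30,-20)
river: ρ → (-20,50,28)
river: ρ → (28,62,-8)
river: ρ → (-8,66,12)
river: ρ → (12,54,-38)
river: ρ → (-38,22,28)
river: ρ → (28,34,-32)
ρ-cycle length = 18 (tail of 0 descent steps not counted)

18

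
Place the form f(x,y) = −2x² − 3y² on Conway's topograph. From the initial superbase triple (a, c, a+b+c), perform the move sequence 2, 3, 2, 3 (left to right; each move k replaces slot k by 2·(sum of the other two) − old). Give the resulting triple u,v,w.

start (-2,-3,-5) = (f(1,0),f(0,1),f(1,1))
replace slot 2: 2·((-2)+(-5)) − (-3) = -11 → (-2,-11,-5)
replace slot 3: 2·((-2)+(-11)) − (-5) = -21 → (-2,-11,-21)
replace slot 2: 2·((-2)+(-21)) − (-11) = -35 → (-2,-35,-21)
replace slot 3: 2·((-2)+(-35)) − (-21) = -53 → (-2,-35,-53)

-2,-35,-53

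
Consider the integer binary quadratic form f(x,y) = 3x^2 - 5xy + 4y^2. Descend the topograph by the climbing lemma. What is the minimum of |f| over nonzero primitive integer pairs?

translate: b→1 (≡-5 mod 6), so (3,-5,4)→(3,1,2)
flip: (3,1,2)→(2,-1,3)
reduced (well bottom): (2,-1,3) with a≤c, −a<b≤a
well minimum = a = 2

2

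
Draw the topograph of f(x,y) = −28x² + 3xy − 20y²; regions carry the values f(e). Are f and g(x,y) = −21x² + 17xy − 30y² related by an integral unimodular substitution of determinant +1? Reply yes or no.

D₁ = -2231, D₂ = -2231
f is negative-definite; reduce −f:
−f: flip: (28,-3,20)→(20,3,28)
−f: reduced (well bottom): (20,3,28) with a≤c, −a<b≤a
flip sign back: reduced form of f is (-20,-3,-28)
g is negative-definite; reduce −g:
−g: reduced (well bottom): (21,-17,30) with a≤c, −a<b≤a
flip sign back: reduced form of g is (-21,17,-30)
reduced forms (-20, -3, -28) vs (-21, 17, -30) ⇒ inequivalent

no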